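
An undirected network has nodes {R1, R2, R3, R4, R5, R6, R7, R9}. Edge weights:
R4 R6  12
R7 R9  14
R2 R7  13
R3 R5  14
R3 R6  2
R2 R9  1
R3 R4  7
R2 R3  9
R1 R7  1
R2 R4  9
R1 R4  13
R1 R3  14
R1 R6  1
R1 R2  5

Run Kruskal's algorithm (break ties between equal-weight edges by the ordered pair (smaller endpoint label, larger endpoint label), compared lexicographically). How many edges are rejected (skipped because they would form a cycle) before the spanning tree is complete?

6

Sort edges by weight, then run Kruskal:
R1 R6 (1): add — endpoints in different components.
R1 R7 (1): add — endpoints in different components.
R2 R9 (1): add — endpoints in different components.
R3 R6 (2): add — endpoints in different components.
R1 R2 (5): add — endpoints in different components.
R3 R4 (7): add — endpoints in different components.
R2 R3 (9): skip — R2 and R3 already connected.
R2 R4 (9): skip — R2 and R4 already connected.
R4 R6 (12): skip — R6 and R4 already connected.
R1 R4 (13): skip — R1 and R4 already connected.
R2 R7 (13): skip — R2 and R7 already connected.
R1 R3 (14): skip — R3 and R1 already connected.
R3 R5 (14): add — endpoints in different components.
Edges rejected before the tree was complete: 6.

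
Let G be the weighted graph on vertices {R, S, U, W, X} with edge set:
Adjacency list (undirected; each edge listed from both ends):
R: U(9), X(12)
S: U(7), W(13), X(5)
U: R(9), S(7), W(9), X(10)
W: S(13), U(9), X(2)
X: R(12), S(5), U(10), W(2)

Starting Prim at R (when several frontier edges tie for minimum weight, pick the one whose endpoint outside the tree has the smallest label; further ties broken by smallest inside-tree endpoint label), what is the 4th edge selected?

W-X

Prim, starting at R.
Step 1: frontier [R U 9, R X 12] → take R U (9); add U.
Step 2: frontier [R X 12, S U 7, U W 9, U X 10] → take S U (7); add S.
Step 3: frontier [R X 12, S X 5, S W 13, U W 9, U X 10] → take S X (5); add X.
Step 4: frontier [S W 13, U W 9, W X 2] → take W X (2); add W.
The 4th edge added is W X.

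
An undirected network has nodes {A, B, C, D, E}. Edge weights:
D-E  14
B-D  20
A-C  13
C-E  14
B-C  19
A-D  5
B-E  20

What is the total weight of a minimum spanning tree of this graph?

51

Prim's algorithm from B:
Step 1: frontier [B-C 19, B-D 20, B-E 20] → take B-C (19); add C.
Step 2: frontier [B-D 20, B-E 20, A-C 13, C-E 14] → take A-C (13); add A.
Step 3: frontier [A-D 5, B-D 20, B-E 20, C-E 14] → take A-D (5); add D.
Step 4: frontier [B-E 20, C-E 14, D-E 14] → take C-E (14); add E.
MST edges: B-C, A-C, A-D, C-E; total weight 19+13+5+14 = 51.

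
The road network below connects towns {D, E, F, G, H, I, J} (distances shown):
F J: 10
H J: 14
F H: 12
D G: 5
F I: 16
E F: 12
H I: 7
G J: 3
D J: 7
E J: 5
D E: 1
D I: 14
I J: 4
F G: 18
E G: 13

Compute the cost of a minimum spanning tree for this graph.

Prim, starting at D.
Step 1: cheapest edge leaving the tree is D E (1); add E.
Step 2: cheapest edge leaving the tree is D G (5); add G.
Step 3: cheapest edge leaving the tree is G J (3); add J.
Step 4: cheapest edge leaving the tree is I J (4); add I.
Step 5: cheapest edge leaving the tree is H I (7); add H.
Step 6: cheapest edge leaving the tree is F J (10); add F.
MST edges: D E, D G, G J, I J, H I, F J; total weight 1+5+3+4+7+10 = 30.

30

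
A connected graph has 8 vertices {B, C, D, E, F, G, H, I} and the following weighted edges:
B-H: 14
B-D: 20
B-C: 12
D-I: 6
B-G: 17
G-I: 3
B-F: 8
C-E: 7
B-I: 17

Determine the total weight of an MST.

67

Kruskal's algorithm — process edges by increasing weight (ties by edge label):
G-I (3): add — endpoints in different components.
D-I (6): add — endpoints in different components.
C-E (7): add — endpoints in different components.
B-F (8): add — endpoints in different components.
B-C (12): add — endpoints in different components.
B-H (14): add — endpoints in different components.
B-G (17): add — endpoints in different components.
MST edges: G-I, D-I, C-E, B-F, B-C, B-H, B-G; total weight 3+6+7+8+12+14+17 = 67.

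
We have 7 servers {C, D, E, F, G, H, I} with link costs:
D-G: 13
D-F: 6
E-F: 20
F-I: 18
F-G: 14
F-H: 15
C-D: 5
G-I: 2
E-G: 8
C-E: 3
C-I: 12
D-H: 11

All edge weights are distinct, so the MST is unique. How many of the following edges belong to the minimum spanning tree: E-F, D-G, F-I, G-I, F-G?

Kruskal: consider edges lightest-first.
G-I (2): add — endpoints in different components.
C-E (3): add — endpoints in different components.
C-D (5): add — endpoints in different components.
D-F (6): add — endpoints in different components.
E-G (8): add — endpoints in different components.
D-H (11): add — endpoints in different components.
MST edge set: {G-I, C-E, C-D, D-F, E-G, D-H}.
Of the listed edges, {G-I} are in the MST → 1.

1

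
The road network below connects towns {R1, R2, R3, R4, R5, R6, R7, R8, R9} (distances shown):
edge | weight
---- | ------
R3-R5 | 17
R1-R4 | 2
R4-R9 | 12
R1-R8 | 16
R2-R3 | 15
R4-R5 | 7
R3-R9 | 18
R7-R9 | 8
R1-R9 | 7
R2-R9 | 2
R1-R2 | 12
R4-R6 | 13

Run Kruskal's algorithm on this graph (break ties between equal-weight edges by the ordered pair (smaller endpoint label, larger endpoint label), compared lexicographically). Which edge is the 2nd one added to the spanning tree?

R2-R9

Kruskal: consider edges lightest-first.
R1-R4 (2): add — endpoints in different components.
R2-R9 (2): add — endpoints in different components.
R1-R9 (7): add — endpoints in different components.
R4-R5 (7): add — endpoints in different components.
R7-R9 (8): add — endpoints in different components.
R1-R2 (12): skip — R1 and R2 already connected.
R4-R9 (12): skip — R9 and R4 already connected.
R4-R6 (13): add — endpoints in different components.
R2-R3 (15): add — endpoints in different components.
R1-R8 (16): add — endpoints in different components.
The 2nd edge added is R2-R9.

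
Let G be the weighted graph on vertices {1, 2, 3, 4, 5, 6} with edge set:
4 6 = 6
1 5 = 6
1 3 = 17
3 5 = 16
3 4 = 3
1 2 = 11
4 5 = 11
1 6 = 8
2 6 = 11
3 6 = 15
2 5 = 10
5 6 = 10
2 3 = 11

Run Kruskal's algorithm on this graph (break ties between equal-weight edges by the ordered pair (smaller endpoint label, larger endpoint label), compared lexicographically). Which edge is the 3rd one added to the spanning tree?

4-6

Sort edges by weight, then run Kruskal:
3 4 (3): add. Components now {1} {2} {3,4} {5} {6}
1 5 (6): add. Components now {1,5} {2} {3,4} {6}
4 6 (6): add. Components now {1,5} {2} {3,4,6}
1 6 (8): add. Components now {1,3,4,5,6} {2}
2 5 (10): add. Components now {1,2,3,4,5,6}
The 3rd edge added is 4 6.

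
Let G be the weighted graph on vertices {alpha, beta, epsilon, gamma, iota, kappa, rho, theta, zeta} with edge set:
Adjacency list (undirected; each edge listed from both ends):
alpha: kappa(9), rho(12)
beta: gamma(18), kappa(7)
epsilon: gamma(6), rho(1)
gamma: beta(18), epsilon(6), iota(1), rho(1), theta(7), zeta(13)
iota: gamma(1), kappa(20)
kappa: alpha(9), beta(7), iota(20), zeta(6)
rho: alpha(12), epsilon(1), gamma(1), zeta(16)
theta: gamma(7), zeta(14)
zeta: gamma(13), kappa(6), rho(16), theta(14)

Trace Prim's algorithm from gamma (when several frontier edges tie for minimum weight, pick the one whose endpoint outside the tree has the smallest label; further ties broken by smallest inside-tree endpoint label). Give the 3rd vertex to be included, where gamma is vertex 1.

rho

Prim, starting at gamma.
Step 1: cheapest edge leaving the tree is gamma—iota (1); add iota.
Step 2: cheapest edge leaving the tree is gamma—rho (1); add rho.
Step 3: cheapest edge leaving the tree is epsilon—rho (1); add epsilon.
Step 4: cheapest edge leaving the tree is gamma—theta (7); add theta.
Step 5: cheapest edge leaving the tree is alpha—rho (12); add alpha.
Step 6: cheapest edge leaving the tree is alpha—kappa (9); add kappa.
Step 7: cheapest edge leaving the tree is kappa—zeta (6); add zeta.
Step 8: cheapest edge leaving the tree is beta—kappa (7); add beta.
Vertex order: gamma, iota, rho, epsilon, theta, alpha, kappa, zeta, beta. The 3rd vertex is rho.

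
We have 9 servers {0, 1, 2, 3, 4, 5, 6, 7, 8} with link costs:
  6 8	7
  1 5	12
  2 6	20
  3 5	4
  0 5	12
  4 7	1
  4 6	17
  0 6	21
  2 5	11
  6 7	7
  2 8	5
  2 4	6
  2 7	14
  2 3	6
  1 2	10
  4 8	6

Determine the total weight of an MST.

Kruskal: consider edges lightest-first.
4 7 (1): add — endpoints in different components.
3 5 (4): add — endpoints in different components.
2 8 (5): add — endpoints in different components.
2 3 (6): add — endpoints in different components.
2 4 (6): add — endpoints in different components.
4 8 (6): skip — 4 and 8 already connected.
6 7 (7): add — endpoints in different components.
6 8 (7): skip — 6 and 8 already connected.
1 2 (10): add — endpoints in different components.
2 5 (11): skip — 2 and 5 already connected.
0 5 (12): add — endpoints in different components.
MST edges: 4 7, 3 5, 2 8, 2 3, 2 4, 6 7, 1 2, 0 5; total weight 1+4+5+6+6+7+10+12 = 51.

51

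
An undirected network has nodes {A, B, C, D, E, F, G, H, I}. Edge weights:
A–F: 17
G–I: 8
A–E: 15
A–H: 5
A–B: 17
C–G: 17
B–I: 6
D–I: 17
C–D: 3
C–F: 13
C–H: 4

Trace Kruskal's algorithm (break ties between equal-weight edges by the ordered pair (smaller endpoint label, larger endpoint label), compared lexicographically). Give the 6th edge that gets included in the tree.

C-F

Sort edges by weight, then run Kruskal:
C–D (3): add — endpoints in different components.
C–H (4): add — endpoints in different components.
A–H (5): add — endpoints in different components.
B–I (6): add — endpoints in different components.
G–I (8): add — endpoints in different components.
C–F (13): add — endpoints in different components.
A–E (15): add — endpoints in different components.
A–B (17): add — endpoints in different components.
The 6th edge added is C–F.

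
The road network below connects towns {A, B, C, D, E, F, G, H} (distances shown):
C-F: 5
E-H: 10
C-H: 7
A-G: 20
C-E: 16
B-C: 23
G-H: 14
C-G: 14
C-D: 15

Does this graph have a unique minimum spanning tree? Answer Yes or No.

Kruskal: consider edges lightest-first.
C-F (5): add — endpoints in different components.
C-H (7): add — endpoints in different components.
E-H (10): add — endpoints in different components.
C-G (14): add — endpoints in different components.
G-H (14): skip — G and H already connected.
C-D (15): add — endpoints in different components.
C-E (16): skip — C and E already connected.
A-G (20): add — endpoints in different components.
B-C (23): add — endpoints in different components.
Non-tree edge G-H has weight 14, equal to the heaviest edge on its tree cycle — swapping gives another MST of the same weight. Not unique.

No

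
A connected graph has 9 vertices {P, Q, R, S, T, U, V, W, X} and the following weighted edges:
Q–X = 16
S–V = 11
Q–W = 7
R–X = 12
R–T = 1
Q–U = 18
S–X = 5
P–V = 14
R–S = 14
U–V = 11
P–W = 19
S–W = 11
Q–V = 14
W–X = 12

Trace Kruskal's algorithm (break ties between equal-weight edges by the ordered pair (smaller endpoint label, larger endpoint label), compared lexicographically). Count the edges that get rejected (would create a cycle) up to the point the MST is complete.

Kruskal's algorithm — process edges by increasing weight (ties by edge label):
R–T (1): add — endpoints in different components.
S–X (5): add — endpoints in different components.
Q–W (7): add — endpoints in different components.
S–V (11): add — endpoints in different components.
S–W (11): add — endpoints in different components.
U–V (11): add — endpoints in different components.
R–X (12): add — endpoints in different components.
W–X (12): skip — X and W already connected.
P–V (14): add — endpoints in different components.
Edges rejected before the tree was complete: 1.

1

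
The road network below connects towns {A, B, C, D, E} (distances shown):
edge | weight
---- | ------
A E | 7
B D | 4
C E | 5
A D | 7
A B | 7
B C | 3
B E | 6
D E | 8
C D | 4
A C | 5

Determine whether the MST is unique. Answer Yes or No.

Kruskal's algorithm — process edges by increasing weight (ties by edge label):
B C (3): add. Components now {A} {B,C} {D} {E}
B D (4): add. Components now {A} {B,C,D} {E}
C D (4): skip — C and D already connected.
A C (5): add. Components now {A,B,C,D} {E}
C E (5): add. Components now {A,B,C,D,E}
Non-tree edge C D has weight 4, equal to the heaviest edge on its tree cycle — swapping gives another MST of the same weight. Not unique.

No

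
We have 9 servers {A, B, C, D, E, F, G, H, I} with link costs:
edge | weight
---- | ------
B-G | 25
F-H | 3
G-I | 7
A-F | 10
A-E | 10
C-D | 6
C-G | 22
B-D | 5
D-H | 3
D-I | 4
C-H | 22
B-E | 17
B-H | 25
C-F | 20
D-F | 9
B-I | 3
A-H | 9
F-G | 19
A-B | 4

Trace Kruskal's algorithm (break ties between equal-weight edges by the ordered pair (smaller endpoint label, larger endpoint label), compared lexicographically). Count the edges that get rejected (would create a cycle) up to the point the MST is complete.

3

Sort edges by weight, then run Kruskal:
B-I (3): add — endpoints in different components.
D-H (3): add — endpoints in different components.
F-H (3): add — endpoints in different components.
A-B (4): add — endpoints in different components.
D-I (4): add — endpoints in different components.
B-D (5): skip — B and D already connected.
C-D (6): add — endpoints in different components.
G-I (7): add — endpoints in different components.
A-H (9): skip — A and H already connected.
D-F (9): skip — D and F already connected.
A-E (10): add — endpoints in different components.
Edges rejected before the tree was complete: 3.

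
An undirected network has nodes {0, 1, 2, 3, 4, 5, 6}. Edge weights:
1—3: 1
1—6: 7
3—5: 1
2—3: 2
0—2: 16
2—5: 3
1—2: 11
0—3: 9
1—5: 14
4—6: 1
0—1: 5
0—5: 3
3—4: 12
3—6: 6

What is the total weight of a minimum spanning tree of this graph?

Grow the tree from 1 using Prim:
Step 1: cheapest edge leaving the tree is 1—3 (1); add 3.
Step 2: cheapest edge leaving the tree is 3—5 (1); add 5.
Step 3: cheapest edge leaving the tree is 2—3 (2); add 2.
Step 4: cheapest edge leaving the tree is 0—5 (3); add 0.
Step 5: cheapest edge leaving the tree is 3—6 (6); add 6.
Step 6: cheapest edge leaving the tree is 4—6 (1); add 4.
MST edges: 1—3, 3—5, 2—3, 0—5, 3—6, 4—6; total weight 1+1+2+3+6+1 = 14.

14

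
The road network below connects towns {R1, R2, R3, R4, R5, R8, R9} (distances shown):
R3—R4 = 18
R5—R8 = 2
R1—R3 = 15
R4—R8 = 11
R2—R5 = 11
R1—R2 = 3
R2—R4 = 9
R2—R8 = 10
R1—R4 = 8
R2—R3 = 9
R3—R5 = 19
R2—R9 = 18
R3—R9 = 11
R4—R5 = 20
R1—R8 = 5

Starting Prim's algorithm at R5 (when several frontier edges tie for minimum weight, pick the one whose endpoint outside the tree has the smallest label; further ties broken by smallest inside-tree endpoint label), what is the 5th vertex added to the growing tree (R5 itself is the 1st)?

R4

Prim's algorithm from R5:
Step 1: cheapest edge leaving the tree is R5—R8 (2); add R8.
Step 2: cheapest edge leaving the tree is R1—R8 (5); add R1.
Step 3: cheapest edge leaving the tree is R1—R2 (3); add R2.
Step 4: cheapest edge leaving the tree is R1—R4 (8); add R4.
Step 5: cheapest edge leaving the tree is R2—R3 (9); add R3.
Step 6: cheapest edge leaving the tree is R3—R9 (11); add R9.
Vertex order: R5, R8, R1, R2, R4, R3, R9. The 5th vertex is R4.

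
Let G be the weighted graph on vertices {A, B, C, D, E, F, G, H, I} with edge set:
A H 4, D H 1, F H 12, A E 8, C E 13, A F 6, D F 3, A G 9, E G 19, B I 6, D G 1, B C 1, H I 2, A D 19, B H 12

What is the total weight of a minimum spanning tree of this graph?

26

Prim's algorithm from D:
Step 1: cheapest edge leaving the tree is D G (1); add G.
Step 2: cheapest edge leaving the tree is D H (1); add H.
Step 3: cheapest edge leaving the tree is H I (2); add I.
Step 4: cheapest edge leaving the tree is D F (3); add F.
Step 5: cheapest edge leaving the tree is A H (4); add A.
Step 6: cheapest edge leaving the tree is B I (6); add B.
Step 7: cheapest edge leaving the tree is B C (1); add C.
Step 8: cheapest edge leaving the tree is A E (8); add E.
MST edges: D G, D H, H I, D F, A H, B I, B C, A E; total weight 1+1+2+3+4+6+1+8 = 26.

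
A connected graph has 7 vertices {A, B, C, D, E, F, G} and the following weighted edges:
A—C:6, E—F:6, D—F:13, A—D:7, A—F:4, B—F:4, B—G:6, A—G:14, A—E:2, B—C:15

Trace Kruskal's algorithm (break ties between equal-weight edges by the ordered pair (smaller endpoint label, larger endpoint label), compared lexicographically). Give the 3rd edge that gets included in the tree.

B-F

Kruskal's algorithm — process edges by increasing weight (ties by edge label):
A—E (2): add. Components now {A,E} {B} {C} {D} {F} {G}
A—F (4): add. Components now {A,E,F} {B} {C} {D} {G}
B—F (4): add. Components now {A,B,E,F} {C} {D} {G}
A—C (6): add. Components now {A,B,C,E,F} {D} {G}
B—G (6): add. Components now {A,B,C,E,F,G} {D}
E—F (6): skip — E and F already connected.
A—D (7): add. Components now {A,B,C,D,E,F,G}
The 3rd edge added is B—F.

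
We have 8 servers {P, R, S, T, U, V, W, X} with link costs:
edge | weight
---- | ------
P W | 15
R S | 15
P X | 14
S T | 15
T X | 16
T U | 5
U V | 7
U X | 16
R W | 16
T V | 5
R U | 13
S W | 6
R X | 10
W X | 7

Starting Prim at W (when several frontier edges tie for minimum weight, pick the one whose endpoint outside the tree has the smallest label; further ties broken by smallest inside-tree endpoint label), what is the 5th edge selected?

Prim's algorithm from W:
Step 1: frontier [S W 6, W X 7, P W 15, R W 16] → take S W (6); add S.
Step 2: frontier [R S 15, S T 15, W X 7, P W 15, R W 16] → take W X (7); add X.
Step 3: frontier [R S 15, S T 15, P W 15, R W 16, R X 10, P X 14, T X 16, U X 16] → take R X (10); add R.
Step 4: frontier [R U 13, S T 15, P W 15, P X 14, T X 16, U X 16] → take R U (13); add U.
Step 5: frontier [S T 15, T U 5, U V 7, P W 15, P X 14, T X 16] → take T U (5); add T.
Step 6: frontier [T V 5, U V 7, P W 15, P X 14] → take T V (5); add V.
Step 7: frontier [P W 15, P X 14] → take P X (14); add P.
The 5th edge added is T U.

T-U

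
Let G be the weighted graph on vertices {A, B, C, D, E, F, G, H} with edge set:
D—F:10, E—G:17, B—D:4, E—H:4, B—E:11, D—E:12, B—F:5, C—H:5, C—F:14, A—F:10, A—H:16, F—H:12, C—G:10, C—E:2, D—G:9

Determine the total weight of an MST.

Kruskal's algorithm — process edges by increasing weight (ties by edge label):
C—E (2): add — endpoints in different components.
B—D (4): add — endpoints in different components.
E—H (4): add — endpoints in different components.
B—F (5): add — endpoints in different components.
C—H (5): skip — C and H already connected.
D—G (9): add — endpoints in different components.
A—F (10): add — endpoints in different components.
C—G (10): add — endpoints in different components.
MST edges: C—E, B—D, E—H, B—F, D—G, A—F, C—G; total weight 2+4+4+5+9+10+10 = 44.

44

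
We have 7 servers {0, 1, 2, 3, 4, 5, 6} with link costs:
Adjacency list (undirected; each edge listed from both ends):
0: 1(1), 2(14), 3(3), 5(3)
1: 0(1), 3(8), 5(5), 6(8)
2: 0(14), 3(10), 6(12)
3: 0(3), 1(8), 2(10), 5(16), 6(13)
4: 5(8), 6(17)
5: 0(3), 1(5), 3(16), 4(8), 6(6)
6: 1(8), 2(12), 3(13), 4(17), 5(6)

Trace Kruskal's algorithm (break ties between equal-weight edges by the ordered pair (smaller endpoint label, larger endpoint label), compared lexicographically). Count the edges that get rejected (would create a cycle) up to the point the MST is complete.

Sort edges by weight, then run Kruskal:
0–1 (1): add. Components now {0,1} {2} {3} {4} {5} {6}
0–3 (3): add. Components now {0,1,3} {2} {4} {5} {6}
0–5 (3): add. Components now {0,1,3,5} {2} {4} {6}
1–5 (5): skip — 1 and 5 already connected.
5–6 (6): add. Components now {0,1,3,5,6} {2} {4}
1–3 (8): skip — 1 and 3 already connected.
1–6 (8): skip — 1 and 6 already connected.
4–5 (8): add. Components now {0,1,3,4,5,6} {2}
2–3 (10): add. Components now {0,1,2,3,4,5,6}
Edges rejected before the tree was complete: 3.

3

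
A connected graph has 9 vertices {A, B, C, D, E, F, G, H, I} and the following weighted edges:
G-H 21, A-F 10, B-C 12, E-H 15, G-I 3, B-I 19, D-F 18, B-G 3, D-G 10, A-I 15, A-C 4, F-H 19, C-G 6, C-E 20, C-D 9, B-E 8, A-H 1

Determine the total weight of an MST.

44

Grow the tree from D using Prim:
Step 1: cheapest edge leaving the tree is C-D (9); add C.
Step 2: cheapest edge leaving the tree is A-C (4); add A.
Step 3: cheapest edge leaving the tree is A-H (1); add H.
Step 4: cheapest edge leaving the tree is C-G (6); add G.
Step 5: cheapest edge leaving the tree is B-G (3); add B.
Step 6: cheapest edge leaving the tree is G-I (3); add I.
Step 7: cheapest edge leaving the tree is B-E (8); add E.
Step 8: cheapest edge leaving the tree is A-F (10); add F.
MST edges: C-D, A-C, A-H, C-G, B-G, G-I, B-E, A-F; total weight 9+4+1+6+3+3+8+10 = 44.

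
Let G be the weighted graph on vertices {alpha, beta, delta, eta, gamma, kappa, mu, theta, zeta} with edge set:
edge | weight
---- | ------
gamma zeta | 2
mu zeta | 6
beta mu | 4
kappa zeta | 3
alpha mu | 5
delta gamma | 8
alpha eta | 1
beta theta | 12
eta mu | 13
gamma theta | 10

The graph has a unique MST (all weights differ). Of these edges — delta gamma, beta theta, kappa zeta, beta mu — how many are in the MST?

Kruskal: consider edges lightest-first.
alpha eta (1): add — endpoints in different components.
gamma zeta (2): add — endpoints in different components.
kappa zeta (3): add — endpoints in different components.
beta mu (4): add — endpoints in different components.
alpha mu (5): add — endpoints in different components.
mu zeta (6): add — endpoints in different components.
delta gamma (8): add — endpoints in different components.
gamma theta (10): add — endpoints in different components.
MST edge set: {alpha eta, gamma zeta, kappa zeta, beta mu, alpha mu, mu zeta, delta gamma, gamma theta}.
Of the listed edges, {delta gamma, kappa zeta, beta mu} are in the MST → 3.

3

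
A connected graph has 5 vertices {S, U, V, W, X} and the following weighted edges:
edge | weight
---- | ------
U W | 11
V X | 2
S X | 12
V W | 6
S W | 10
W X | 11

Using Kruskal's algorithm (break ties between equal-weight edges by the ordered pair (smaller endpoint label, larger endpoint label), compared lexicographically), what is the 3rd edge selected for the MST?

Sort edges by weight, then run Kruskal:
V X (2): add — endpoints in different components.
V W (6): add — endpoints in different components.
S W (10): add — endpoints in different components.
U W (11): add — endpoints in different components.
The 3rd edge added is S W.

S-W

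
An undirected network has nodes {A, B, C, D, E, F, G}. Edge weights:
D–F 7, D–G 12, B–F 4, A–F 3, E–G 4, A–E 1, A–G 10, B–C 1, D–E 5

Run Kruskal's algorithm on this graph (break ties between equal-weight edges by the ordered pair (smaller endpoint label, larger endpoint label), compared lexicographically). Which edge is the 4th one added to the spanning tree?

Kruskal's algorithm — process edges by increasing weight (ties by edge label):
A–E (1): add — endpoints in different components.
B–C (1): add — endpoints in different components.
A–F (3): add — endpoints in different components.
B–F (4): add — endpoints in different components.
E–G (4): add — endpoints in different components.
D–E (5): add — endpoints in different components.
The 4th edge added is B–F.

B-F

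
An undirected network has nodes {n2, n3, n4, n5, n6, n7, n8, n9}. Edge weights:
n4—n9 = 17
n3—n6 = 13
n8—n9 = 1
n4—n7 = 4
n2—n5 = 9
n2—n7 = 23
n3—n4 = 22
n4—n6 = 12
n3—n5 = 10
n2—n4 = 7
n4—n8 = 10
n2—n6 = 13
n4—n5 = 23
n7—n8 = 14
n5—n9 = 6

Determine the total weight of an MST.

Kruskal: consider edges lightest-first.
n8—n9 (1): add — endpoints in different components.
n4—n7 (4): add — endpoints in different components.
n5—n9 (6): add — endpoints in different components.
n2—n4 (7): add — endpoints in different components.
n2—n5 (9): add — endpoints in different components.
n3—n5 (10): add — endpoints in different components.
n4—n8 (10): skip — n8 and n4 already connected.
n4—n6 (12): add — endpoints in different components.
MST edges: n8—n9, n4—n7, n5—n9, n2—n4, n2—n5, n3—n5, n4—n6; total weight 1+4+6+7+9+10+12 = 49.

49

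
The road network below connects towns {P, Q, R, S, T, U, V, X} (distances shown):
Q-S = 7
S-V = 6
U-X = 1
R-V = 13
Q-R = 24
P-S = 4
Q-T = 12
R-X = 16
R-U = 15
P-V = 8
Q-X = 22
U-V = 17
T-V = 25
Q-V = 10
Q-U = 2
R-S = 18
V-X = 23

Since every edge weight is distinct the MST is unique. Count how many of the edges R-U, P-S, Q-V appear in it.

1

Kruskal's algorithm — process edges by increasing weight (ties by edge label):
U-X (1): add — endpoints in different components.
Q-U (2): add — endpoints in different components.
P-S (4): add — endpoints in different components.
S-V (6): add — endpoints in different components.
Q-S (7): add — endpoints in different components.
P-V (8): skip — V and P already connected.
Q-V (10): skip — V and Q already connected.
Q-T (12): add — endpoints in different components.
R-V (13): add — endpoints in different components.
MST edge set: {U-X, Q-U, P-S, S-V, Q-S, Q-T, R-V}.
Of the listed edges, {P-S} are in the MST → 1.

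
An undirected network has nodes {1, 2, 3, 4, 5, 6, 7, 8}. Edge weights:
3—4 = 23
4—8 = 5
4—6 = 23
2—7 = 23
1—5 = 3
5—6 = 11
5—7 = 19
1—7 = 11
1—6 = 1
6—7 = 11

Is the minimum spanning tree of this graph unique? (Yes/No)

No

Sort edges by weight, then run Kruskal:
1—6 (1): add — endpoints in different components.
1—5 (3): add — endpoints in different components.
4—8 (5): add — endpoints in different components.
1—7 (11): add — endpoints in different components.
5—6 (11): skip — 5 and 6 already connected.
6—7 (11): skip — 6 and 7 already connected.
5—7 (19): skip — 5 and 7 already connected.
2—7 (23): add — endpoints in different components.
3—4 (23): add — endpoints in different components.
4—6 (23): add — endpoints in different components.
Non-tree edge 6—7 has weight 11, equal to the heaviest edge on its tree cycle — swapping gives another MST of the same weight. Not unique.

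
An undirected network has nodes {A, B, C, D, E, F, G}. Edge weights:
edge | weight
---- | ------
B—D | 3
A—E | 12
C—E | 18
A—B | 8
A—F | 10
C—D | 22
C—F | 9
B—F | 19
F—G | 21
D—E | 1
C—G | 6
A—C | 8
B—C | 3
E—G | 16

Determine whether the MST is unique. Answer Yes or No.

No

Kruskal: consider edges lightest-first.
D—E (1): add — endpoints in different components.
B—C (3): add — endpoints in different components.
B—D (3): add — endpoints in different components.
C—G (6): add — endpoints in different components.
A—B (8): add — endpoints in different components.
A—C (8): skip — A and C already connected.
C—F (9): add — endpoints in different components.
Non-tree edge A—C has weight 8, equal to the heaviest edge on its tree cycle — swapping gives another MST of the same weight. Not unique.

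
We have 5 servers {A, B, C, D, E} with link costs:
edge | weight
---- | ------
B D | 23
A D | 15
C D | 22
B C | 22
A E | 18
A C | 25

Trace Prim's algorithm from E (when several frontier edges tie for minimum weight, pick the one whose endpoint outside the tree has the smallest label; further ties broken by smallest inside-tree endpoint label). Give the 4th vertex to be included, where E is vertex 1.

Grow the tree from E using Prim:
Step 1: frontier [A E 18] → take A E (18); add A.
Step 2: frontier [A D 15, A C 25] → take A D (15); add D.
Step 3: frontier [A C 25, C D 22, B D 23] → take C D (22); add C.
Step 4: frontier [B C 22, B D 23] → take B C (22); add B.
Vertex order: E, A, D, C, B. The 4th vertex is C.

C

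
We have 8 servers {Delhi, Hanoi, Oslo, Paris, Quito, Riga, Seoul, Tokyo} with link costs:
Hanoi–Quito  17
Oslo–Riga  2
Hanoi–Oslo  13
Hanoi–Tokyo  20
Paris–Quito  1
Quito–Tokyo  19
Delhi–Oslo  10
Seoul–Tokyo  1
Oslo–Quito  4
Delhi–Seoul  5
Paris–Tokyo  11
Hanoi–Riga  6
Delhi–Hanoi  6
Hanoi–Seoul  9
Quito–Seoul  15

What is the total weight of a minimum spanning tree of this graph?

25

Prim's algorithm from Hanoi:
Step 1: cheapest edge leaving the tree is Delhi–Hanoi (6); add Delhi.
Step 2: cheapest edge leaving the tree is Delhi–Seoul (5); add Seoul.
Step 3: cheapest edge leaving the tree is Seoul–Tokyo (1); add Tokyo.
Step 4: cheapest edge leaving the tree is Hanoi–Riga (6); add Riga.
Step 5: cheapest edge leaving the tree is Oslo–Riga (2); add Oslo.
Step 6: cheapest edge leaving the tree is Oslo–Quito (4); add Quito.
Step 7: cheapest edge leaving the tree is Paris–Quito (1); add Paris.
MST edges: Delhi–Hanoi, Delhi–Seoul, Seoul–Tokyo, Hanoi–Riga, Oslo–Riga, Oslo–Quito, Paris–Quito; total weight 6+5+1+6+2+4+1 = 25.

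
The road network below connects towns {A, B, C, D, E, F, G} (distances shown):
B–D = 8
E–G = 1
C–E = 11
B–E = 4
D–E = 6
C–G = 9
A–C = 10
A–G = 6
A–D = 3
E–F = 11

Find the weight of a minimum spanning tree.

34

Kruskal: consider edges lightest-first.
E–G (1): add — endpoints in different components.
A–D (3): add — endpoints in different components.
B–E (4): add — endpoints in different components.
A–G (6): add — endpoints in different components.
D–E (6): skip — D and E already connected.
B–D (8): skip — B and D already connected.
C–G (9): add — endpoints in different components.
A–C (10): skip — A and C already connected.
C–E (11): skip — C and E already connected.
E–F (11): add — endpoints in different components.
MST edges: E–G, A–D, B–E, A–G, C–G, E–F; total weight 1+3+4+6+9+11 = 34.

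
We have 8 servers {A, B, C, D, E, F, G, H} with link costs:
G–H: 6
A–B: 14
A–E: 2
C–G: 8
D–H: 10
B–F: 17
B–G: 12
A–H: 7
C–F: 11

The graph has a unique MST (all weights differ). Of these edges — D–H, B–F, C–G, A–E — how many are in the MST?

Kruskal: consider edges lightest-first.
A–E (2): add — endpoints in different components.
G–H (6): add — endpoints in different components.
A–H (7): add — endpoints in different components.
C–G (8): add — endpoints in different components.
D–H (10): add — endpoints in different components.
C–F (11): add — endpoints in different components.
B–G (12): add — endpoints in different components.
MST edge set: {A–E, G–H, A–H, C–G, D–H, C–F, B–G}.
Of the listed edges, {D–H, C–G, A–E} are in the MST → 3.

3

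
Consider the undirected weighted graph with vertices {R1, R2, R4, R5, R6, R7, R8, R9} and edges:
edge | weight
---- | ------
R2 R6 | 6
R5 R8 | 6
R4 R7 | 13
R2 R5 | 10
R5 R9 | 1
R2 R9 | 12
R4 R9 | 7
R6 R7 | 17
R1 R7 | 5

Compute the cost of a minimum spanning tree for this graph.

48

Grow the tree from R1 using Prim:
Step 1: cheapest edge leaving the tree is R1 R7 (5); add R7.
Step 2: cheapest edge leaving the tree is R4 R7 (13); add R4.
Step 3: cheapest edge leaving the tree is R4 R9 (7); add R9.
Step 4: cheapest edge leaving the tree is R5 R9 (1); add R5.
Step 5: cheapest edge leaving the tree is R5 R8 (6); add R8.
Step 6: cheapest edge leaving the tree is R2 R5 (10); add R2.
Step 7: cheapest edge leaving the tree is R2 R6 (6); add R6.
MST edges: R1 R7, R4 R7, R4 R9, R5 R9, R5 R8, R2 R5, R2 R6; total weight 5+13+7+1+6+10+6 = 48.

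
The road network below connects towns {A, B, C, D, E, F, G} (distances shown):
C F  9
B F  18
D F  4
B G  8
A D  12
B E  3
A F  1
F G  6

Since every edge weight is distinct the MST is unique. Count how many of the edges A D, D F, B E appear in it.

Sort edges by weight, then run Kruskal:
A F (1): add — endpoints in different components.
B E (3): add — endpoints in different components.
D F (4): add — endpoints in different components.
F G (6): add — endpoints in different components.
B G (8): add — endpoints in different components.
C F (9): add — endpoints in different components.
MST edge set: {A F, B E, D F, F G, B G, C F}.
Of the listed edges, {D F, B E} are in the MST → 2.

2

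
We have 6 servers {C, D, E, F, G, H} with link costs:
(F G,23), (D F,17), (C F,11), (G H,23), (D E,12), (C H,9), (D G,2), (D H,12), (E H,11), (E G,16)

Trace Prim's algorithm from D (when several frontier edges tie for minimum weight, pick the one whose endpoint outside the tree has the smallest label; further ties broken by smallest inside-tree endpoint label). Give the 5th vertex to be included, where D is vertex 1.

C

Prim, starting at D.
Step 1: cheapest edge leaving the tree is D G (2); add G.
Step 2: cheapest edge leaving the tree is D E (12); add E.
Step 3: cheapest edge leaving the tree is E H (11); add H.
Step 4: cheapest edge leaving the tree is C H (9); add C.
Step 5: cheapest edge leaving the tree is C F (11); add F.
Vertex order: D, G, E, H, C, F. The 5th vertex is C.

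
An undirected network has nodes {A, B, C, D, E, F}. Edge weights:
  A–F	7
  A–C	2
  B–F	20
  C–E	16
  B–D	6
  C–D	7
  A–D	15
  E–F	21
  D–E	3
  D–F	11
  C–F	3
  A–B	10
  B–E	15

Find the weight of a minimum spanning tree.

21

Kruskal's algorithm — process edges by increasing weight (ties by edge label):
A–C (2): add — endpoints in different components.
C–F (3): add — endpoints in different components.
D–E (3): add — endpoints in different components.
B–D (6): add — endpoints in different components.
A–F (7): skip — A and F already connected.
C–D (7): add — endpoints in different components.
MST edges: A–C, C–F, D–E, B–D, C–D; total weight 2+3+3+6+7 = 21.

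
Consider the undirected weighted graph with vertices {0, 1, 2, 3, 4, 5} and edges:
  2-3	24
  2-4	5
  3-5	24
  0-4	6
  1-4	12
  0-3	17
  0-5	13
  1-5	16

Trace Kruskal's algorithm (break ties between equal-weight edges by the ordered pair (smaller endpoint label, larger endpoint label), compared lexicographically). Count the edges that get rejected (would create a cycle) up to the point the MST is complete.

Kruskal's algorithm — process edges by increasing weight (ties by edge label):
2-4 (5): add — endpoints in different components.
0-4 (6): add — endpoints in different components.
1-4 (12): add — endpoints in different components.
0-5 (13): add — endpoints in different components.
1-5 (16): skip — 1 and 5 already connected.
0-3 (17): add — endpoints in different components.
Edges rejected before the tree was complete: 1.

1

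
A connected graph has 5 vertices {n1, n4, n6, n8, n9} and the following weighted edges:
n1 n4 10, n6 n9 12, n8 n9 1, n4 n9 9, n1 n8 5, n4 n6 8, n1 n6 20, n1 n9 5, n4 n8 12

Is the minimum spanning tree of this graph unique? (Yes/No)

No

Kruskal's algorithm — process edges by increasing weight (ties by edge label):
n8 n9 (1): add. Components now {n8,n9} {n1} {n6} {n4}
n1 n8 (5): add. Components now {n1,n8,n9} {n6} {n4}
n1 n9 (5): skip — n1 and n9 already connected.
n4 n6 (8): add. Components now {n1,n8,n9} {n4,n6}
n4 n9 (9): add. Components now {n1,n4,n6,n8,n9}
Non-tree edge n1 n9 has weight 5, equal to the heaviest edge on its tree cycle — swapping gives another MST of the same weight. Not unique.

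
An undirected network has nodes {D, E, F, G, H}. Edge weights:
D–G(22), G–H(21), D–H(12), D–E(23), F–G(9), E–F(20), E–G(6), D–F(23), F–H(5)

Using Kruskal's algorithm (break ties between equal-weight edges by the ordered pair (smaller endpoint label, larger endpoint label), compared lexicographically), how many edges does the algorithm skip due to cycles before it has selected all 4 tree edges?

0

Kruskal's algorithm — process edges by increasing weight (ties by edge label):
F–H (5): add — endpoints in different components.
E–G (6): add — endpoints in different components.
F–G (9): add — endpoints in different components.
D–H (12): add — endpoints in different components.
Edges rejected before the tree was complete: 0.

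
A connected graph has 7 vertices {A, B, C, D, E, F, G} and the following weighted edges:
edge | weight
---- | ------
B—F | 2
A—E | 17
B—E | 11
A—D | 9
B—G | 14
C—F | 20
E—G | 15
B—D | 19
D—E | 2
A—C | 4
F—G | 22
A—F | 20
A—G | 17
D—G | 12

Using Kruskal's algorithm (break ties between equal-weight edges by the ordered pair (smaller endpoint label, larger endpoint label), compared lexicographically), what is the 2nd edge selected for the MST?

Sort edges by weight, then run Kruskal:
B—F (2): add — endpoints in different components.
D—E (2): add — endpoints in different components.
A—C (4): add — endpoints in different components.
A—D (9): add — endpoints in different components.
B—E (11): add — endpoints in different components.
D—G (12): add — endpoints in different components.
The 2nd edge added is D—E.

D-E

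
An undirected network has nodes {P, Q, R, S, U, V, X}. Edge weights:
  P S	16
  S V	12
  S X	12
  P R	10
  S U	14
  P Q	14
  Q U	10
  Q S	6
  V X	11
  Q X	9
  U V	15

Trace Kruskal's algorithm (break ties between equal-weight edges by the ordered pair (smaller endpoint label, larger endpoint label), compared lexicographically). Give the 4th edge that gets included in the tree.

Sort edges by weight, then run Kruskal:
Q S (6): add — endpoints in different components.
Q X (9): add — endpoints in different components.
P R (10): add — endpoints in different components.
Q U (10): add — endpoints in different components.
V X (11): add — endpoints in different components.
S V (12): skip — S and V already connected.
S X (12): skip — X and S already connected.
P Q (14): add — endpoints in different components.
The 4th edge added is Q U.

Q-U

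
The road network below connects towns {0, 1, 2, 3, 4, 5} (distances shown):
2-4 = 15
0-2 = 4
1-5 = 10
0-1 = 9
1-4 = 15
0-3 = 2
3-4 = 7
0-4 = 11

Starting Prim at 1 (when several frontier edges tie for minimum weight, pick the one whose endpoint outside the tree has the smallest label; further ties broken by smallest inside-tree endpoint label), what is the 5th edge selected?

Prim, starting at 1.
Step 1: cheapest edge leaving the tree is 0-1 (9); add 0.
Step 2: cheapest edge leaving the tree is 0-3 (2); add 3.
Step 3: cheapest edge leaving the tree is 0-2 (4); add 2.
Step 4: cheapest edge leaving the tree is 3-4 (7); add 4.
Step 5: cheapest edge leaving the tree is 1-5 (10); add 5.
The 5th edge added is 1-5.

1-5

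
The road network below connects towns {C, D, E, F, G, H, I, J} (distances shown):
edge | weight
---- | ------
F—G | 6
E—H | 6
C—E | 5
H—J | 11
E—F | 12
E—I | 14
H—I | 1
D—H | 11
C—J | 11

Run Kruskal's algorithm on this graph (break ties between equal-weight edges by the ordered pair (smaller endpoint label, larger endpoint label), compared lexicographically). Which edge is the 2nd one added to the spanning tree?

Kruskal: consider edges lightest-first.
H—I (1): add — endpoints in different components.
C—E (5): add — endpoints in different components.
E—H (6): add — endpoints in different components.
F—G (6): add — endpoints in different components.
C—J (11): add — endpoints in different components.
D—H (11): add — endpoints in different components.
H—J (11): skip — H and J already connected.
E—F (12): add — endpoints in different components.
The 2nd edge added is C—E.

C-E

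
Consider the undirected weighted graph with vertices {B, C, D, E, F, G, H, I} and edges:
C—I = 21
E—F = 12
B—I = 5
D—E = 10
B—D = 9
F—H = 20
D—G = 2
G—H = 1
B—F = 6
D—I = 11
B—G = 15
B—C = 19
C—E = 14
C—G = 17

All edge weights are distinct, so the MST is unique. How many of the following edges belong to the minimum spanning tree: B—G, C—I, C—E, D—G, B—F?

Sort edges by weight, then run Kruskal:
G—H (1): add — endpoints in different components.
D—G (2): add — endpoints in different components.
B—I (5): add — endpoints in different components.
B—F (6): add — endpoints in different components.
B—D (9): add — endpoints in different components.
D—E (10): add — endpoints in different components.
D—I (11): skip — D and I already connected.
E—F (12): skip — E and F already connected.
C—E (14): add — endpoints in different components.
MST edge set: {G—H, D—G, B—I, B—F, B—D, D—E, C—E}.
Of the listed edges, {C—E, D—G, B—F} are in the MST → 3.

3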